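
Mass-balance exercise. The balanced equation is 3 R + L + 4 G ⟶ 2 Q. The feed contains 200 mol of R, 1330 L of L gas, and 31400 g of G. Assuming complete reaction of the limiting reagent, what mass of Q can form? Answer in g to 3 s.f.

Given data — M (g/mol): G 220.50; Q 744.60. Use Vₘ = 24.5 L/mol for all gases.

n(R) = 200.0 mol
n(L) = 1330 / 24.5 = 54.29 mol
n(G) = 31400 / 220.50 = 142.4 mol
n/ν for R = 200.0/3 = 66.67
n/ν for L = 54.29/1 = 54.29
n/ν for G = 142.4/4 = 35.60
Smallest n/ν is G → limiting reagent.
n(Q) = (2/4) × 142.4 = 71.20 mol
mass = 71.20 × 744.60 = 53020 g

53000 g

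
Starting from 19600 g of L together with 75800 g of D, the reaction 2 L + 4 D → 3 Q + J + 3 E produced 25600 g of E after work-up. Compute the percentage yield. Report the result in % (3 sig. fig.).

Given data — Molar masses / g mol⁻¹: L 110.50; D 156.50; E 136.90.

n(L) = 19600 / 110.50 = 177.4 mol
n(D) = 75800 / 156.50 = 484.3 mol
n/ν for L = 177.4/2 = 88.70
n/ν for D = 484.3/4 = 121.1
Smallest n/ν is L → limiting reagent.
theoretical n(E) = (3/2) × 177.4 = 266.1 mol → 36430 g
% yield = 25600 / 36430 × 100 = 70.27 %

70.3 %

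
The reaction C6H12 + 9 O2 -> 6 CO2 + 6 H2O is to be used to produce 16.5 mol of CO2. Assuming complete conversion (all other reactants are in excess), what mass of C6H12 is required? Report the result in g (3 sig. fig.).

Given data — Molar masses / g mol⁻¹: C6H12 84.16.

231 g

n(CO2) = 16.50 mol
n(C6H12) = (1/6) × 16.50 = 2.750 mol
mass = 2.750 × 84.16 = 231.4 g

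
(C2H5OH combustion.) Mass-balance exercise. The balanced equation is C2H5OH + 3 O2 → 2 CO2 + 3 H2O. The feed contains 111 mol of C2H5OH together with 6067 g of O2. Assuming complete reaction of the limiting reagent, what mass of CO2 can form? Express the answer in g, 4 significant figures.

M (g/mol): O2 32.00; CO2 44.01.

n(C2H5OH) = 111.0 mol
n(O2) = 6067 / 32.00 = 189.6 mol
n/ν for C2H5OH = 111.0/1 = 111.0
n/ν for O2 = 189.6/3 = 63.20
Smallest n/ν is O2 → limiting reagent.
n(CO2) = (2/3) × 189.6 = 126.4 mol
mass = 126.4 × 44.01 = 5563 g

5563 g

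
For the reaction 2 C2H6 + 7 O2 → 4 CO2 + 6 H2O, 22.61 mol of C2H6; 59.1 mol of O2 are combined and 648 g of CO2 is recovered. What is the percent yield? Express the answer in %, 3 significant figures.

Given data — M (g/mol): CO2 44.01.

n(C2H6) = 22.61 mol
n(O2) = 59.10 mol
n/ν for C2H6 = 22.61/2 = 11.31
n/ν for O2 = 59.10/7 = 8.443
Smallest n/ν is O2 → limiting reagent.
theoretical n(CO2) = (4/7) × 59.10 = 33.77 mol → 1486 g
% yield = 648 / 1486 × 100 = 43.61 %

43.6 %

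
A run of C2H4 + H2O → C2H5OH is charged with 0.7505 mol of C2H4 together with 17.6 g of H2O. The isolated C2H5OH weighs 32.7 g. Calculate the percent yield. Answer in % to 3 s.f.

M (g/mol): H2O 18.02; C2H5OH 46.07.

94.6 %

n(C2H4) = 0.7505 mol
n(H2O) = 17.60 / 18.02 = 0.9767 mol
n/ν for C2H4 = 0.7505/1 = 0.7505
n/ν for H2O = 0.9767/1 = 0.9767
Smallest n/ν is C2H4 → limiting reagent.
theoretical n(C2H5OH) = (1/1) × 0.7505 = 0.7505 mol → 34.58 g
% yield = 32.7 / 34.58 × 100 = 94.56 %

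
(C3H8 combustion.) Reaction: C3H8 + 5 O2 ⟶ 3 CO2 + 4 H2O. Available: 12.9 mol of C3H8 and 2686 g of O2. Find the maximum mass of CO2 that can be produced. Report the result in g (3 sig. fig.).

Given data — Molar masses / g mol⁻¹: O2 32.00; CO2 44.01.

n(C3H8) = 12.90 mol
n(O2) = 2686 / 32.00 = 83.94 mol
n/ν for C3H8 = 12.90/1 = 12.90
n/ν for O2 = 83.94/5 = 16.79
Smallest n/ν is C3H8 → limiting reagent.
n(CO2) = (3/1) × 12.90 = 38.70 mol
mass = 38.70 × 44.01 = 1703 g

1700 g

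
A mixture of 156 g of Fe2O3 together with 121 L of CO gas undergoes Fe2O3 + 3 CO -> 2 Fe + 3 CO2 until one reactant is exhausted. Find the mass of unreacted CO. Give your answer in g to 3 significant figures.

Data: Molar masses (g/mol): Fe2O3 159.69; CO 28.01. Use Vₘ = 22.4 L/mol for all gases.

n(Fe2O3) = 156.0 / 159.69 = 0.9769 mol
n(CO) = 121.0 / 22.4 = 5.402 mol
n/ν → Fe2O3: 0.9769, CO: 1.801; Fe2O3 is limiting.
CO consumed = (3/1) × 0.9769 = 2.931 mol
CO remaining = 5.402 − 2.931 = 2.471 mol
mass = 2.471 × 28.01 = 69.21 g

69.2 g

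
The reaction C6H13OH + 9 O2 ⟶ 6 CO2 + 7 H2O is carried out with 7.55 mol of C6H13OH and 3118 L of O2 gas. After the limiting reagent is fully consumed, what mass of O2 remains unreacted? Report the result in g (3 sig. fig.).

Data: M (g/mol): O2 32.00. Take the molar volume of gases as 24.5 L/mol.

1900 g

n(C6H13OH) = 7.550 mol
n(O2) = 3118 / 24.5 = 127.3 mol
n/ν for C6H13OH = 7.550/1 = 7.550
n/ν for O2 = 127.3/9 = 14.14
Smallest n/ν is C6H13OH → limiting reagent.
O2 consumed = (9/1) × 7.550 = 67.95 mol
O2 remaining = 127.3 − 67.95 = 59.35 mol
mass = 59.35 × 32.00 = 1899 g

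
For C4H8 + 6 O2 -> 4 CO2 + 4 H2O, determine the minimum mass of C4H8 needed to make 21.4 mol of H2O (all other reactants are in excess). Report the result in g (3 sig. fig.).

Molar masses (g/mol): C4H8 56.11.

300 g

n(H2O) = 21.40 mol
n(C4H8) = (1/4) × 21.40 = 5.350 mol
mass = 5.350 × 56.11 = 300.2 g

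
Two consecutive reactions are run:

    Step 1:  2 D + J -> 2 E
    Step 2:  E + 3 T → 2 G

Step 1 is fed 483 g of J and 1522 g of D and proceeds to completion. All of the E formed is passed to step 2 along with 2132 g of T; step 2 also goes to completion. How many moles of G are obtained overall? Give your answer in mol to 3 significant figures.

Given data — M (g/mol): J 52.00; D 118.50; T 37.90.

25.7 mol

Step 1:
n(J) = 483.0 / 52.00 = 9.288 mol
n(D) = 1522 / 118.50 = 12.84 mol
n/ν → J: 9.288, D: 6.420; D is limiting.
n(E) produced = (2/2) × 12.84 = 12.84 mol
Step 2:
n(E) available = 12.84 mol
n(T) = 2132 / 37.90 = 56.25 mol
n/ν → E: 12.84, T: 18.75; E is limiting.
n(G) = (2/1) × 12.84 = 25.68 mol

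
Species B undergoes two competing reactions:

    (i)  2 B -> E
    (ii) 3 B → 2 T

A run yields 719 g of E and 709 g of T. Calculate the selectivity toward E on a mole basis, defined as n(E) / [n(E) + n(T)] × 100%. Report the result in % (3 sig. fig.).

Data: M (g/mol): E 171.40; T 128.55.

n(E) = 719 / 171.40 = 4.195 mol
n(T) = 709 / 128.55 = 5.515 mol
selectivity = 4.195/(4.195+5.515) × 100 = 43.20 %

43.2 %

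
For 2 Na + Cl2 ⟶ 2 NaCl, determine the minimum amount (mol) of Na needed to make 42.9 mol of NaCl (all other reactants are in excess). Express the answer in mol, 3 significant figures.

n(NaCl) = 42.90 mol
n(Na) = (2/2) × 42.90 = 42.90 mol

42.9 mol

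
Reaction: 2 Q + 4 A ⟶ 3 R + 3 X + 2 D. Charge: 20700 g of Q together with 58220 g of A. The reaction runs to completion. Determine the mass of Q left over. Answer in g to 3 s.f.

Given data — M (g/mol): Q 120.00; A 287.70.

8560 g

n(Q) = 20700 / 120.00 = 172.5 mol
n(A) = 58220 / 287.70 = 202.4 mol
n/ν for Q = 172.5/2 = 86.25
n/ν for A = 202.4/4 = 50.60
Smallest n/ν is A → limiting reagent.
Q consumed = (2/4) × 202.4 = 101.2 mol
Q remaining = 172.5 − 101.2 = 71.30 mol
mass = 71.30 × 120.00 = 8556 g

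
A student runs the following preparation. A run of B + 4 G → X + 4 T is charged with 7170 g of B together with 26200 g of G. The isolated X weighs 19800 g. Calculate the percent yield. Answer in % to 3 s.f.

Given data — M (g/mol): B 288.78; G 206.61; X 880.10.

90.6 %

n(B) = 7170 / 288.78 = 24.83 mol
n(G) = 26200 / 206.61 = 126.8 mol
n/ν for B = 24.83/1 = 24.83
n/ν for G = 126.8/4 = 31.70
Smallest n/ν is B → limiting reagent.
theoretical n(X) = (1/1) × 24.83 = 24.83 mol → 21850 g
% yield = 19800 / 21850 × 100 = 90.62 %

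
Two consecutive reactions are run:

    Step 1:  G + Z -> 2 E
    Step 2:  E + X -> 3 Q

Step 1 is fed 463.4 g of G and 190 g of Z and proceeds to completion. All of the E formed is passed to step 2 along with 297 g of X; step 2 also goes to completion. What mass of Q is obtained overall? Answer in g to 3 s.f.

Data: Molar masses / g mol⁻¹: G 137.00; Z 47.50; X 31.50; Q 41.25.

Step 1:
n(G) = 463.4 / 137.00 = 3.382 mol
n(Z) = 190.0 / 47.50 = 4.000 mol
n/ν for G = 3.382/1 = 3.382
n/ν for Z = 4.000/1 = 4.000
Smallest n/ν is G → limiting reagent.
n(E) produced = (2/1) × 3.382 = 6.764 mol
Step 2:
n(E) available = 6.764 mol
n(X) = 297.0 / 31.50 = 9.429 mol
n/ν for E = 6.764/1 = 6.764
n/ν for X = 9.429/1 = 9.429
Smallest n/ν is E → limiting reagent.
n(Q) = (3/1) × 6.764 = 20.29 mol
mass = 20.29 × 41.25 = 837.0 g

837 g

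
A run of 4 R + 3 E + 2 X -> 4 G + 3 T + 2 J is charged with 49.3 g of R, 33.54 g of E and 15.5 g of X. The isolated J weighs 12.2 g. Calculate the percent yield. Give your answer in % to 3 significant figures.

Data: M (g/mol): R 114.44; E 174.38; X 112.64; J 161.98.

n(R) = 49.30 / 114.44 = 0.4308 mol
n(E) = 33.54 / 174.38 = 0.1923 mol
n(X) = 15.50 / 112.64 = 0.1376 mol
n/ν for R = 0.4308/4 = 0.1077
n/ν for E = 0.1923/3 = 0.06410
n/ν for X = 0.1376/2 = 0.06880
Smallest n/ν is E → limiting reagent.
theoretical n(J) = (2/3) × 0.1923 = 0.1282 mol → 20.77 g
% yield = 12.2 / 20.77 × 100 = 58.74 %

58.7 %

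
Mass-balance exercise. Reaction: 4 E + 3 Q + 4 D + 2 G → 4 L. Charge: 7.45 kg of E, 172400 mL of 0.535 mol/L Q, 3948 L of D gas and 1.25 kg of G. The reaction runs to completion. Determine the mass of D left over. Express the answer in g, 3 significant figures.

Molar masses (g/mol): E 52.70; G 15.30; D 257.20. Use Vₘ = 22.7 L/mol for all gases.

n(E) = 7.450×1000 / 52.70 = 141.4 mol
n(Q) = 0.535 × 172400/1000 = 92.23 mol
n(D) = 3948 / 22.7 = 173.9 mol
n(G) = 1.250×1000 / 15.30 = 81.70 mol
n/ν → E: 35.35, Q: 30.74, D: 43.48, G: 40.85; Q is limiting.
D consumed = (4/3) × 92.23 = 123.0 mol
D remaining = 173.9 − 123.0 = 50.90 mol
mass = 50.90 × 257.20 = 13090 g

13100 g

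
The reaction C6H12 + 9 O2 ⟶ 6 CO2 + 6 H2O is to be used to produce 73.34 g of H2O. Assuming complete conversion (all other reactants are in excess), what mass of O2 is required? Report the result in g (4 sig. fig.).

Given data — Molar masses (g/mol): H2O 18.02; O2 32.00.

195.4 g

n(H2O) = 73.34 / 18.02 = 4.070 mol
n(O2) = (9/6) × 4.070 = 6.105 mol
mass = 6.105 × 32.00 = 195.4 g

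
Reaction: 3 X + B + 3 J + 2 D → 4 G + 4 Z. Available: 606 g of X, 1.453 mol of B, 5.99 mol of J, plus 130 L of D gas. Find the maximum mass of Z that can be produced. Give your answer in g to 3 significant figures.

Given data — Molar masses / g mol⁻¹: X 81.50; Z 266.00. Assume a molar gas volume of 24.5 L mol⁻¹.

n(X) = 606.0 / 81.50 = 7.436 mol
n(B) = 1.453 mol
n(J) = 5.990 mol
n(D) = 130.0 / 24.5 = 5.306 mol
n/ν for X = 7.436/3 = 2.479
n/ν for B = 1.453/1 = 1.453
n/ν for J = 5.990/3 = 1.997
n/ν for D = 5.306/2 = 2.653
Smallest n/ν is B → limiting reagent.
n(Z) = (4/1) × 1.453 = 5.812 mol
mass = 5.812 × 266.00 = 1546 g

1550 g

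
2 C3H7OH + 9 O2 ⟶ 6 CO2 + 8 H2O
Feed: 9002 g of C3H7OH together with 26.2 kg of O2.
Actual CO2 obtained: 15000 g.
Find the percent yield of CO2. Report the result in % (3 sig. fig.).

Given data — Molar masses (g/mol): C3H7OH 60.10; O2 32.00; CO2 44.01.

n(C3H7OH) = 9002 / 60.10 = 149.8 mol
n(O2) = 26.20×1000 / 32.00 = 818.8 mol
n/ν for C3H7OH = 149.8/2 = 74.90
n/ν for O2 = 818.8/9 = 90.98
Smallest n/ν is C3H7OH → limiting reagent.
theoretical n(CO2) = (6/2) × 149.8 = 449.4 mol → 19780 g
% yield = 15000 / 19780 × 100 = 75.83 %

75.8 %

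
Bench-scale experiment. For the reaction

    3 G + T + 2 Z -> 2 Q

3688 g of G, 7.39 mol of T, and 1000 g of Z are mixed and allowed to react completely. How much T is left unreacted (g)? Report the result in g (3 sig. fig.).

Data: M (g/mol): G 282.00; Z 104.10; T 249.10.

755 g

n(G) = 3688 / 282.00 = 13.08 mol
n(T) = 7.390 mol
n(Z) = 1000 / 104.10 = 9.606 mol
n/ν → G: 4.360, T: 7.390, Z: 4.803; G is limiting.
T consumed = (1/3) × 13.08 = 4.360 mol
T remaining = 7.390 − 4.360 = 3.030 mol
mass = 3.030 × 249.10 = 754.8 g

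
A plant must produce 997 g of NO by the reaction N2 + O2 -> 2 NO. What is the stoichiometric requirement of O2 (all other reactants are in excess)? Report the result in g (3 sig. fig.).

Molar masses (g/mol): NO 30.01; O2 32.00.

532 g

n(NO) = 997 / 30.01 = 33.22 mol
n(O2) = (1/2) × 33.22 = 16.61 mol
mass = 16.61 × 32.00 = 531.5 g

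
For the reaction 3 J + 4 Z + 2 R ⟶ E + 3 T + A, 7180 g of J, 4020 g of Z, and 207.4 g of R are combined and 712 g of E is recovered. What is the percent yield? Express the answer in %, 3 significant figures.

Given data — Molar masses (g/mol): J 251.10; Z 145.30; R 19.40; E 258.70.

n(J) = 7180 / 251.10 = 28.59 mol
n(Z) = 4020 / 145.30 = 27.67 mol
n(R) = 207.4 / 19.40 = 10.69 mol
n/ν → J: 9.530, Z: 6.918, R: 5.345; R is limiting.
theoretical n(E) = (1/2) × 10.69 = 5.345 mol → 1383 g
% yield = 712 / 1383 × 100 = 51.48 %

51.5 %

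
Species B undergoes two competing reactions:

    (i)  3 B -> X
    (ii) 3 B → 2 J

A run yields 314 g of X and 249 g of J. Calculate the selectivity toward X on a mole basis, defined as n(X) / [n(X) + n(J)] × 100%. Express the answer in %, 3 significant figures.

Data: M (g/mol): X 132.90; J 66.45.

n(X) = 314 / 132.90 = 2.363 mol
n(J) = 249 / 66.45 = 3.747 mol
selectivity = 2.363/(2.363+3.747) × 100 = 38.67 %

38.7 %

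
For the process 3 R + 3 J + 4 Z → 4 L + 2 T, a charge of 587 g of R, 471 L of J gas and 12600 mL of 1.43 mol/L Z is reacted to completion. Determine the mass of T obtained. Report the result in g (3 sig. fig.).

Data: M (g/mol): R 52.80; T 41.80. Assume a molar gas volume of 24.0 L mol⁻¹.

n(R) = 587.0 / 52.80 = 11.12 mol
n(J) = 471.0 / 24.0 = 19.63 mol
n(Z) = 1.43 × 12600/1000 = 18.02 mol
n/ν for R = 11.12/3 = 3.707
n/ν for J = 19.63/3 = 6.543
n/ν for Z = 18.02/4 = 4.505
Smallest n/ν is R → limiting reagent.
n(T) = (2/3) × 11.12 = 7.413 mol
mass = 7.413 × 41.80 = 309.9 g

310 g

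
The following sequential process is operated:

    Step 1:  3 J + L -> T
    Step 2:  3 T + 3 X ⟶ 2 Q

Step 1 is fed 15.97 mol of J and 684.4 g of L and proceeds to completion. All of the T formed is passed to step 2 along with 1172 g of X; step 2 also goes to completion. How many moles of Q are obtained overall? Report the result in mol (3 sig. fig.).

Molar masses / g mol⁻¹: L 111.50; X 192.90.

3.55 mol

Step 1:
n(J) = 15.97 mol
n(L) = 684.4 / 111.50 = 6.138 mol
n/ν for J = 15.97/3 = 5.323
n/ν for L = 6.138/1 = 6.138
Smallest n/ν is J → limiting reagent.
n(T) produced = (1/3) × 15.97 = 5.323 mol
Step 2:
n(T) available = 5.323 mol
n(X) = 1172 / 192.90 = 6.076 mol
n/ν for T = 5.323/3 = 1.774
n/ν for X = 6.076/3 = 2.025
Smallest n/ν is T → limiting reagent.
n(Q) = (2/3) × 5.323 = 3.549 mol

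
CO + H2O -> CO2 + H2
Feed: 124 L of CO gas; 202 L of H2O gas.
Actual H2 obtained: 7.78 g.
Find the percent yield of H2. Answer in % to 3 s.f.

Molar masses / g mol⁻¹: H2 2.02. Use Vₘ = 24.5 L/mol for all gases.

76.1 %

n(CO) = 124.0 / 24.5 = 5.061 mol
n(H2O) = 202.0 / 24.5 = 8.245 mol
n/ν for CO = 5.061/1 = 5.061
n/ν for H2O = 8.245/1 = 8.245
Smallest n/ν is CO → limiting reagent.
theoretical n(H2) = (1/1) × 5.061 = 5.061 mol → 10.22 g
% yield = 7.78 / 10.22 × 100 = 76.13 %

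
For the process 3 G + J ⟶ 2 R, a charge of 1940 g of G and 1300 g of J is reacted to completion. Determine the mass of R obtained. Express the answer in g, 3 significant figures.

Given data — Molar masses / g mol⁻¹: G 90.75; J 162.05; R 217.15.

n(G) = 1940 / 90.75 = 21.38 mol
n(J) = 1300 / 162.05 = 8.022 mol
n/ν for G = 21.38/3 = 7.127
n/ν for J = 8.022/1 = 8.022
Smallest n/ν is G → limiting reagent.
n(R) = (2/3) × 21.38 = 14.25 mol
mass = 14.25 × 217.15 = 3094 g

3090 g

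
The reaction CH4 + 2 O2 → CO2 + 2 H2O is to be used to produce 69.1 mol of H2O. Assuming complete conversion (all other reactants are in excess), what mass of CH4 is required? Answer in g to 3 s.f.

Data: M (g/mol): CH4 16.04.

n(H2O) = 69.10 mol
n(CH4) = (1/2) × 69.10 = 34.55 mol
mass = 34.55 × 16.04 = 554.2 g

554 g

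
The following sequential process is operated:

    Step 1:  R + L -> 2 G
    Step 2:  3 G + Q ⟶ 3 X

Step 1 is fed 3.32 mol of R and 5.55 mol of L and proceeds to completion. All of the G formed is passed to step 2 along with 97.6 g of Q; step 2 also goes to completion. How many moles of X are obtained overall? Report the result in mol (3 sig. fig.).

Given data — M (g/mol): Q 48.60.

Step 1:
n(R) = 3.320 mol
n(L) = 5.550 mol
n/ν → R: 3.320, L: 5.550; R is limiting.
n(G) produced = (2/1) × 3.320 = 6.640 mol
Step 2:
n(G) available = 6.640 mol
n(Q) = 97.60 / 48.60 = 2.008 mol
n/ν → G: 2.213, Q: 2.008; Q is limiting.
n(X) = (3/1) × 2.008 = 6.024 mol

6.02 mol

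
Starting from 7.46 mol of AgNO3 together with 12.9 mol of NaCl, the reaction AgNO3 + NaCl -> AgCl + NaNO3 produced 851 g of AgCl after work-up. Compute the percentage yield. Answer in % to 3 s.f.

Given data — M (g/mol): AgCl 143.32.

79.6 %

n(AgNO3) = 7.460 mol
n(NaCl) = 12.90 mol
n/ν → AgNO3: 7.460, NaCl: 12.90; AgNO3 is limiting.
theoretical n(AgCl) = (1/1) × 7.460 = 7.460 mol → 1069 g
% yield = 851 / 1069 × 100 = 79.61 %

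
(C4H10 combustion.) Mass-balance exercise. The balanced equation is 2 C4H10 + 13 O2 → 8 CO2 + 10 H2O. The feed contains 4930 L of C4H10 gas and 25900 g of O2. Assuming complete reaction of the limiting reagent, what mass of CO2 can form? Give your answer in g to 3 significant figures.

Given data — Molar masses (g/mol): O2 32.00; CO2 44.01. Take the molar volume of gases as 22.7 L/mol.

21900 g

n(C4H10) = 4930 / 22.7 = 217.2 mol
n(O2) = 25900 / 32.00 = 809.4 mol
n/ν for C4H10 = 217.2/2 = 108.6
n/ν for O2 = 809.4/13 = 62.26
Smallest n/ν is O2 → limiting reagent.
n(CO2) = (8/13) × 809.4 = 498.1 mol
mass = 498.1 × 44.01 = 21920 g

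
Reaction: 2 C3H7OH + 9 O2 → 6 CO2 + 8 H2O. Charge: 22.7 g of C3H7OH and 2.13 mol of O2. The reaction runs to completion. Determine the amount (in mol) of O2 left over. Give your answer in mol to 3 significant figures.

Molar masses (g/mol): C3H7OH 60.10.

0.430 mol

n(C3H7OH) = 22.70 / 60.10 = 0.3777 mol
n(O2) = 2.130 mol
n/ν for C3H7OH = 0.3777/2 = 0.1889
n/ν for O2 = 2.130/9 = 0.2367
Smallest n/ν is C3H7OH → limiting reagent.
O2 consumed = (9/2) × 0.3777 = 1.700 mol
O2 remaining = 2.130 − 1.700 = 0.4300 mol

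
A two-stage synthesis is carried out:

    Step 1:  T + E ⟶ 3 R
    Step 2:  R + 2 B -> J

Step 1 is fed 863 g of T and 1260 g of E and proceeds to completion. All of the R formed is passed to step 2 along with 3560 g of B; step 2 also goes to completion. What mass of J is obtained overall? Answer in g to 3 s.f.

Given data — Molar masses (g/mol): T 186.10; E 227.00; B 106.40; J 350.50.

Step 1:
n(T) = 863.0 / 186.10 = 4.637 mol
n(E) = 1260 / 227.00 = 5.551 mol
n/ν for T = 4.637/1 = 4.637
n/ν for E = 5.551/1 = 5.551
Smallest n/ν is T → limiting reagent.
n(R) produced = (3/1) × 4.637 = 13.91 mol
Step 2:
n(R) available = 13.91 mol
n(B) = 3560 / 106.40 = 33.46 mol
n/ν for R = 13.91/1 = 13.91
n/ν for B = 33.46/2 = 16.73
Smallest n/ν is R → limiting reagent.
n(J) = (1/1) × 13.91 = 13.91 mol
mass = 13.91 × 350.50 = 4875 g

4880 g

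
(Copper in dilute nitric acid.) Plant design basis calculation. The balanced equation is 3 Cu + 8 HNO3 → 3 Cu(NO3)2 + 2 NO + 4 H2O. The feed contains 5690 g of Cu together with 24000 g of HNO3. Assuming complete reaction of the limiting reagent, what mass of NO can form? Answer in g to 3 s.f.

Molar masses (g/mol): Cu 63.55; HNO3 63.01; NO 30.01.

1790 g

n(Cu) = 5690 / 63.55 = 89.54 mol
n(HNO3) = 24000 / 63.01 = 380.9 mol
n/ν → Cu: 29.85, HNO3: 47.61; Cu is limiting.
n(NO) = (2/3) × 89.54 = 59.69 mol
mass = 59.69 × 30.01 = 1791 g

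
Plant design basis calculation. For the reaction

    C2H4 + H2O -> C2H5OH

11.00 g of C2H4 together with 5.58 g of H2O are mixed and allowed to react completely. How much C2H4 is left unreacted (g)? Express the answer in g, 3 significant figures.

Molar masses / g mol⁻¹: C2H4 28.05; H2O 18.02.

n(C2H4) = 11.00 / 28.05 = 0.3922 mol
n(H2O) = 5.580 / 18.02 = 0.3097 mol
n/ν → C2H4: 0.3922, H2O: 0.3097; H2O is limiting.
C2H4 consumed = (1/1) × 0.3097 = 0.3097 mol
C2H4 remaining = 0.3922 − 0.3097 = 0.08250 mol
mass = 0.08250 × 28.05 = 2.314 g

2.31 g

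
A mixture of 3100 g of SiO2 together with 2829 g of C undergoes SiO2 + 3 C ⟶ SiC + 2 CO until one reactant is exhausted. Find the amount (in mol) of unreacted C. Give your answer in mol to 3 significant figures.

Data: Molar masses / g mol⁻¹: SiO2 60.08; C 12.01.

80.8 mol

n(SiO2) = 3100 / 60.08 = 51.60 mol
n(C) = 2829 / 12.01 = 235.6 mol
n/ν for SiO2 = 51.60/1 = 51.60
n/ν for C = 235.6/3 = 78.53
Smallest n/ν is SiO2 → limiting reagent.
C consumed = (3/1) × 51.60 = 154.8 mol
C remaining = 235.6 − 154.8 = 80.80 mol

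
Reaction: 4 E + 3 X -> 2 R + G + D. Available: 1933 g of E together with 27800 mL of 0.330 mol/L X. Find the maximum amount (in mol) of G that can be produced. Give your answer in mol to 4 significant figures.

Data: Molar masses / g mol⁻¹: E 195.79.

n(E) = 1933 / 195.79 = 9.873 mol
n(X) = 0.330 × 27800/1000 = 9.174 mol
n/ν for E = 9.873/4 = 2.468
n/ν for X = 9.174/3 = 3.058
Smallest n/ν is E → limiting reagent.
n(G) = (1/4) × 9.873 = 2.468 mol

2.468 mol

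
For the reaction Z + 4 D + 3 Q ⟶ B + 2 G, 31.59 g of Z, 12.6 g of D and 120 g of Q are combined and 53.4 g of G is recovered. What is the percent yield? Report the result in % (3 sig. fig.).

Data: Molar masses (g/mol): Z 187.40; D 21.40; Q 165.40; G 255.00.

71.1 %

n(Z) = 31.59 / 187.40 = 0.1686 mol
n(D) = 12.60 / 21.40 = 0.5888 mol
n(Q) = 120.0 / 165.40 = 0.7255 mol
n/ν → Z: 0.1686, D: 0.1472, Q: 0.2418; D is limiting.
theoretical n(G) = (2/4) × 0.5888 = 0.2944 mol → 75.07 g
% yield = 53.4 / 75.07 × 100 = 71.13 %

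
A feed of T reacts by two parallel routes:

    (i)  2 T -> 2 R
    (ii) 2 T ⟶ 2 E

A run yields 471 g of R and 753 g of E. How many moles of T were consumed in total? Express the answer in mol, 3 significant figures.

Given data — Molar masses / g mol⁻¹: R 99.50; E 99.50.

12.3 mol

n(R) = 471 / 99.50 = 4.734 mol
n(E) = 753 / 99.50 = 7.568 mol
n(T) via (i) = (2/2)×4.734 = 4.734 mol
n(T) via (ii) = (2/2)×7.568 = 7.568 mol
total n(T) = 4.734 + 7.568 = 12.30 mol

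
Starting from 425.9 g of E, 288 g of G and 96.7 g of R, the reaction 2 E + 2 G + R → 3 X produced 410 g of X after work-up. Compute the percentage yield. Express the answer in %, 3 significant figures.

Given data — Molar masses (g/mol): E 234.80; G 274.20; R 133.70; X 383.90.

n(E) = 425.9 / 234.80 = 1.814 mol
n(G) = 288.0 / 274.20 = 1.050 mol
n(R) = 96.70 / 133.70 = 0.7233 mol
n/ν for E = 1.814/2 = 0.9070
n/ν for G = 1.050/2 = 0.5250
n/ν for R = 0.7233/1 = 0.7233
Smallest n/ν is G → limiting reagent.
theoretical n(X) = (3/2) × 1.050 = 1.575 mol → 604.6 g
% yield = 410 / 604.6 × 100 = 67.81 %

67.8 %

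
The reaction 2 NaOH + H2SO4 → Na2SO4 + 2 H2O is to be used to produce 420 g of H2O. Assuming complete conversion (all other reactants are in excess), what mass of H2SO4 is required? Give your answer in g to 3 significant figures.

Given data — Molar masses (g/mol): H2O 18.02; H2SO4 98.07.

n(H2O) = 420 / 18.02 = 23.31 mol
n(H2SO4) = (1/2) × 23.31 = 11.66 mol
mass = 11.66 × 98.07 = 1143 g

1140 g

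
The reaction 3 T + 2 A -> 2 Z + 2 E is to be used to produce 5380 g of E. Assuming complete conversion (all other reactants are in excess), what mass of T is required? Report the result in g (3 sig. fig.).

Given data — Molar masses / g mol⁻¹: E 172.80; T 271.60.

12700 g

n(E) = 5380 / 172.80 = 31.13 mol
n(T) = (3/2) × 31.13 = 46.70 mol
mass = 46.70 × 271.60 = 12680 g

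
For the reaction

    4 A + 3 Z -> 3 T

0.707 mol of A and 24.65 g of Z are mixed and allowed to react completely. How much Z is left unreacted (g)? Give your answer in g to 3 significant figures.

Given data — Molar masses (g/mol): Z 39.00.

3.97 g

n(A) = 0.7070 mol
n(Z) = 24.65 / 39.00 = 0.6321 mol
n/ν → A: 0.1768, Z: 0.2107; A is limiting.
Z consumed = (3/4) × 0.7070 = 0.5303 mol
Z remaining = 0.6321 − 0.5303 = 0.1018 mol
mass = 0.1018 × 39.00 = 3.970 g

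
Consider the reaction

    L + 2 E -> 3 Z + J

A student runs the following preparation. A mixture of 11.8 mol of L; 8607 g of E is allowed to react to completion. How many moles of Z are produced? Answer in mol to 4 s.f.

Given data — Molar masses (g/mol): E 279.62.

n(L) = 11.80 mol
n(E) = 8607 / 279.62 = 30.78 mol
n/ν for L = 11.80/1 = 11.80
n/ν for E = 30.78/2 = 15.39
Smallest n/ν is L → limiting reagent.
n(Z) = (3/1) × 11.80 = 35.40 mol

35.40 mol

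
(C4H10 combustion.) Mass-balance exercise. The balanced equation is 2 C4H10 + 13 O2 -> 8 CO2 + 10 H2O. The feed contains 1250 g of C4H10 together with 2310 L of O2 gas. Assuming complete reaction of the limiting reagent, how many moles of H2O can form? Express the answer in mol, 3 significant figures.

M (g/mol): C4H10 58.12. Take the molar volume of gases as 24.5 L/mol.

72.5 mol

n(C4H10) = 1250 / 58.12 = 21.51 mol
n(O2) = 2310 / 24.5 = 94.29 mol
n/ν → C4H10: 10.76, O2: 7.253; O2 is limiting.
n(H2O) = (10/13) × 94.29 = 72.53 mol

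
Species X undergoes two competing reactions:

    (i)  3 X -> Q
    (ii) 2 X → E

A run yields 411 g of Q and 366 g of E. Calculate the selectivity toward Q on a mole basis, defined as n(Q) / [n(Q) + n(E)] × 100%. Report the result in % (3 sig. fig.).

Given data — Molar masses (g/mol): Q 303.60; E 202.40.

n(Q) = 411 / 303.60 = 1.354 mol
n(E) = 366 / 202.40 = 1.808 mol
selectivity = 1.354/(1.354+1.808) × 100 = 42.82 %

42.8 %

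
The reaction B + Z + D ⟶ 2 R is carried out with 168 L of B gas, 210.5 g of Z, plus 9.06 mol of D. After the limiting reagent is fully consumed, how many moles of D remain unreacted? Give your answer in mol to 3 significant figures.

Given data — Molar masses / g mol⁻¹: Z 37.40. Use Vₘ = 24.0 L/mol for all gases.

n(B) = 168.0 / 24.0 = 7.000 mol
n(Z) = 210.5 / 37.40 = 5.628 mol
n(D) = 9.060 mol
n/ν → B: 7.000, Z: 5.628, D: 9.060; Z is limiting.
D consumed = (1/1) × 5.628 = 5.628 mol
D remaining = 9.060 − 5.628 = 3.432 mol

3.43 mol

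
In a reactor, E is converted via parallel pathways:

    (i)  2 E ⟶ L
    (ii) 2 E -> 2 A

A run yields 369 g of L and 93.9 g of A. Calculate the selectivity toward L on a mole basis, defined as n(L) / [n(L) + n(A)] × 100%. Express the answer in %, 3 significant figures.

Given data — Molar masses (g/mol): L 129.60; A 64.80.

66.3 %

n(L) = 369 / 129.60 = 2.847 mol
n(A) = 93.9 / 64.80 = 1.449 mol
selectivity = 2.847/(2.847+1.449) × 100 = 66.27 %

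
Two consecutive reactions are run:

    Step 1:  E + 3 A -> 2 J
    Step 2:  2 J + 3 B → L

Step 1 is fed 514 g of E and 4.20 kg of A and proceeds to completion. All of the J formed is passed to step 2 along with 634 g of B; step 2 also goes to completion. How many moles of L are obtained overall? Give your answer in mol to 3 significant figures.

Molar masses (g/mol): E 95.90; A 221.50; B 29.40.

5.36 mol

Step 1:
n(E) = 514.0 / 95.90 = 5.360 mol
n(A) = 4.200×1000 / 221.50 = 18.96 mol
n/ν for E = 5.360/1 = 5.360
n/ν for A = 18.96/3 = 6.320
Smallest n/ν is E → limiting reagent.
n(J) produced = (2/1) × 5.360 = 10.72 mol
Step 2:
n(J) available = 10.72 mol
n(B) = 634.0 / 29.40 = 21.56 mol
n/ν for J = 10.72/2 = 5.360
n/ν for B = 21.56/3 = 7.187
Smallest n/ν is J → limiting reagent.
n(L) = (1/2) × 10.72 = 5.360 mol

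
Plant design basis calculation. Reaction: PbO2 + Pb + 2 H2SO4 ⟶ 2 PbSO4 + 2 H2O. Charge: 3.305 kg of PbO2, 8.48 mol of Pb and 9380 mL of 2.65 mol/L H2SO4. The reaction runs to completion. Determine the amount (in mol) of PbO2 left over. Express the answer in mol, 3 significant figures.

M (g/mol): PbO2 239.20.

5.34 mol

n(PbO2) = 3.305×1000 / 239.20 = 13.82 mol
n(Pb) = 8.480 mol
n(H2SO4) = 2.65 × 9380/1000 = 24.86 mol
n/ν → PbO2: 13.82, Pb: 8.480, H2SO4: 12.43; Pb is limiting.
PbO2 consumed = (1/1) × 8.480 = 8.480 mol
PbO2 remaining = 13.82 − 8.480 = 5.340 mol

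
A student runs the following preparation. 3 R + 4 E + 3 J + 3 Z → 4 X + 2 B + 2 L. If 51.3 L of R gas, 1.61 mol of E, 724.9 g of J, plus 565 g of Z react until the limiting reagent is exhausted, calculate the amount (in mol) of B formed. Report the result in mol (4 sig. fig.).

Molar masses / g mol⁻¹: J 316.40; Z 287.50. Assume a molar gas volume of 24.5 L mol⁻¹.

n(R) = 51.30 / 24.5 = 2.094 mol
n(E) = 1.610 mol
n(J) = 724.9 / 316.40 = 2.291 mol
n(Z) = 565.0 / 287.50 = 1.965 mol
n/ν for R = 2.094/3 = 0.6980
n/ν for E = 1.610/4 = 0.4025
n/ν for J = 2.291/3 = 0.7637
n/ν for Z = 1.965/3 = 0.6550
Smallest n/ν is E → limiting reagent.
n(B) = (2/4) × 1.610 = 0.8050 mol

0.8050 mol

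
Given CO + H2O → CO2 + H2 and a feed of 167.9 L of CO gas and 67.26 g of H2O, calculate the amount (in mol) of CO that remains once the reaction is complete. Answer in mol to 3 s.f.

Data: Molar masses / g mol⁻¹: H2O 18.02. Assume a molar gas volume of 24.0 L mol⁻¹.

n(CO) = 167.9 / 24.0 = 6.996 mol
n(H2O) = 67.26 / 18.02 = 3.733 mol
n/ν for CO = 6.996/1 = 6.996
n/ν for H2O = 3.733/1 = 3.733
Smallest n/ν is H2O → limiting reagent.
CO consumed = (1/1) × 3.733 = 3.733 mol
CO remaining = 6.996 − 3.733 = 3.263 mol

3.26 mol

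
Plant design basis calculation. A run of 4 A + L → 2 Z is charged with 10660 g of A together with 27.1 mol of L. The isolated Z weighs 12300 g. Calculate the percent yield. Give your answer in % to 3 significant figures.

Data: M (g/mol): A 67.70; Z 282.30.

80.4 %

n(A) = 10660 / 67.70 = 157.5 mol
n(L) = 27.10 mol
n/ν → A: 39.38, L: 27.10; L is limiting.
theoretical n(Z) = (2/1) × 27.10 = 54.20 mol → 15300 g
% yield = 12300 / 15300 × 100 = 80.39 %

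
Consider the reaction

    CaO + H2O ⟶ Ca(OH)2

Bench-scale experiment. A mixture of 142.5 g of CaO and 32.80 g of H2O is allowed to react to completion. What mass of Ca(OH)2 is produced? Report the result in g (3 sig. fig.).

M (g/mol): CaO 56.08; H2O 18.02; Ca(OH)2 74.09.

n(CaO) = 142.5 / 56.08 = 2.541 mol
n(H2O) = 32.80 / 18.02 = 1.820 mol
n/ν for CaO = 2.541/1 = 2.541
n/ν for H2O = 1.820/1 = 1.820
Smallest n/ν is H2O → limiting reagent.
n(Ca(OH)2) = (1/1) × 1.820 = 1.820 mol
mass = 1.820 × 74.09 = 134.8 g

135 g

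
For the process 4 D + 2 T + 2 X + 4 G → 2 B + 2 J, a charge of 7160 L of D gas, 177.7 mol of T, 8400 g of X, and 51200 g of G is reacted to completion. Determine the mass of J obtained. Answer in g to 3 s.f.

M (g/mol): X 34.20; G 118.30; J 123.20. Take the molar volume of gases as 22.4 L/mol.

n(D) = 7160 / 22.4 = 319.6 mol
n(T) = 177.7 mol
n(X) = 8400 / 34.20 = 245.6 mol
n(G) = 51200 / 118.30 = 432.8 mol
n/ν → D: 79.90, T: 88.85, X: 122.8, G: 108.2; D is limiting.
n(J) = (2/4) × 319.6 = 159.8 mol
mass = 159.8 × 123.20 = 19690 g

19700 g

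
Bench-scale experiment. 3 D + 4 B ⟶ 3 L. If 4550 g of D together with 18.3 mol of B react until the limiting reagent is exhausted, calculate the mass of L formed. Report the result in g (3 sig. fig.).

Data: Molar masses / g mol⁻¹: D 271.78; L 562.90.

n(D) = 4550 / 271.78 = 16.74 mol
n(B) = 18.30 mol
n/ν for D = 16.74/3 = 5.580
n/ν for B = 18.30/4 = 4.575
Smallest n/ν is B → limiting reagent.
n(L) = (3/4) × 18.30 = 13.73 mol
mass = 13.73 × 562.90 = 7729 g

7730 g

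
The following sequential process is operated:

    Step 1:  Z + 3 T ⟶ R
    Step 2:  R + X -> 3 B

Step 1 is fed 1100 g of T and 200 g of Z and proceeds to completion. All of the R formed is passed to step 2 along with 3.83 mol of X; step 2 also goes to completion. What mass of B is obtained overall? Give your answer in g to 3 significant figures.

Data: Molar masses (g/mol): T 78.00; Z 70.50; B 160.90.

1370 g

Step 1:
n(T) = 1100 / 78.00 = 14.10 mol
n(Z) = 200.0 / 70.50 = 2.837 mol
n/ν → T: 4.700, Z: 2.837; Z is limiting.
n(R) produced = (1/1) × 2.837 = 2.837 mol
Step 2:
n(R) available = 2.837 mol
n(X) = 3.830 mol
n/ν → R: 2.837, X: 3.830; R is limiting.
n(B) = (3/1) × 2.837 = 8.511 mol
mass = 8.511 × 160.90 = 1369 g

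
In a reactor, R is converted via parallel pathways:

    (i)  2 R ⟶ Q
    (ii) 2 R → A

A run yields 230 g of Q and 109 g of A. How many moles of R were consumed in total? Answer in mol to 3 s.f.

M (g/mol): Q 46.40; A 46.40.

n(Q) = 230 / 46.40 = 4.957 mol
n(A) = 109 / 46.40 = 2.349 mol
n(R) via (i) = (2/1)×4.957 = 9.914 mol
n(R) via (ii) = (2/1)×2.349 = 4.698 mol
total n(R) = 9.914 + 4.698 = 14.61 mol

14.6 mol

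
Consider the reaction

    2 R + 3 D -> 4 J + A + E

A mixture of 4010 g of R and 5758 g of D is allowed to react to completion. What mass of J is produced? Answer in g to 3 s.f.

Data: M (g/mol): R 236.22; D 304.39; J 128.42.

n(R) = 4010 / 236.22 = 16.98 mol
n(D) = 5758 / 304.39 = 18.92 mol
n/ν → R: 8.490, D: 6.307; D is limiting.
n(J) = (4/3) × 18.92 = 25.23 mol
mass = 25.23 × 128.42 = 3240 g

3240 g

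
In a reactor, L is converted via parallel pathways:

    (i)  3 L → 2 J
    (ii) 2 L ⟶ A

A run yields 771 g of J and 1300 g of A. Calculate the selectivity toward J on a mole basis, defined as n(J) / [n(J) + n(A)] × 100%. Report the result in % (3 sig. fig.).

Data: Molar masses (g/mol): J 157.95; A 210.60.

44.2 %

n(J) = 771 / 157.95 = 4.881 mol
n(A) = 1300 / 210.60 = 6.173 mol
selectivity = 4.881/(4.881+6.173) × 100 = 44.16 %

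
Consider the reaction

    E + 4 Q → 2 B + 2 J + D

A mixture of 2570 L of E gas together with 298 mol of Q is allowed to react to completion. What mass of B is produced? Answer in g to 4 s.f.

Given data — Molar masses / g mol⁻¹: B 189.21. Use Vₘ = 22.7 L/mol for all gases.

n(E) = 2570 / 22.7 = 113.2 mol
n(Q) = 298.0 mol
n/ν → E: 113.2, Q: 74.50; Q is limiting.
n(B) = (2/4) × 298.0 = 149.0 mol
mass = 149.0 × 189.21 = 28190 g

28190 g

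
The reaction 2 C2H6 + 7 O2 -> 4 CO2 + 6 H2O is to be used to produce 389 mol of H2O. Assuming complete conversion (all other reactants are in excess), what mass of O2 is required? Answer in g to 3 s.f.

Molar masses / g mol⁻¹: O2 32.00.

14500 g

n(H2O) = 389.0 mol
n(O2) = (7/6) × 389.0 = 453.8 mol
mass = 453.8 × 32.00 = 14520 g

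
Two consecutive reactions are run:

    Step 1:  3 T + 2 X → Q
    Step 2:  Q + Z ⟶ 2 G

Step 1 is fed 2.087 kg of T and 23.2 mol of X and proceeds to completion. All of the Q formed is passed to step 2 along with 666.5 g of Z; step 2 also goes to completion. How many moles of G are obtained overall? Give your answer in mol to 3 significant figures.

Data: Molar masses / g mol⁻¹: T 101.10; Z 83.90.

Step 1:
n(T) = 2.087×1000 / 101.10 = 20.64 mol
n(X) = 23.20 mol
n/ν → T: 6.880, X: 11.60; T is limiting.
n(Q) produced = (1/3) × 20.64 = 6.880 mol
Step 2:
n(Q) available = 6.880 mol
n(Z) = 666.5 / 83.90 = 7.944 mol
n/ν → Q: 6.880, Z: 7.944; Q is limiting.
n(G) = (2/1) × 6.880 = 13.76 mol

13.8 mol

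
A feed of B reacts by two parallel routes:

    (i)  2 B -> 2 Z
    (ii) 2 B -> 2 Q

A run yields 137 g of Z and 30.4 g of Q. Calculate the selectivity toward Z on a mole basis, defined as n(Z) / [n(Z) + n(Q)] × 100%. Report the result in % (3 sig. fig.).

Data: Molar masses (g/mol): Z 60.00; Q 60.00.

n(Z) = 137 / 60.00 = 2.283 mol
n(Q) = 30.4 / 60.00 = 0.5067 mol
selectivity = 2.283/(2.283+0.5067) × 100 = 81.84 %

81.8 %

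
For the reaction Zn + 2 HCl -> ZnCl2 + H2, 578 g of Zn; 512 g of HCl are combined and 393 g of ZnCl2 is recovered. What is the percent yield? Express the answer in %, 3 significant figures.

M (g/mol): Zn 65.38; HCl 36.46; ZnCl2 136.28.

n(Zn) = 578.0 / 65.38 = 8.841 mol
n(HCl) = 512.0 / 36.46 = 14.04 mol
n/ν → Zn: 8.841, HCl: 7.020; HCl is limiting.
theoretical n(ZnCl2) = (1/2) × 14.04 = 7.020 mol → 956.7 g
% yield = 393 / 956.7 × 100 = 41.08 %

41.1 %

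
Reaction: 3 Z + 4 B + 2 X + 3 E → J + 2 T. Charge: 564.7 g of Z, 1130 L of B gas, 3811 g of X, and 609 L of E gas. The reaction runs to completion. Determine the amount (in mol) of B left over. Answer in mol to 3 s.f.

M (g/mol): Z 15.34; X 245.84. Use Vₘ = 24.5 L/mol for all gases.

15.1 mol

n(Z) = 564.7 / 15.34 = 36.81 mol
n(B) = 1130 / 24.5 = 46.12 mol
n(X) = 3811 / 245.84 = 15.50 mol
n(E) = 609.0 / 24.5 = 24.86 mol
n/ν for Z = 36.81/3 = 12.27
n/ν for B = 46.12/4 = 11.53
n/ν for X = 15.50/2 = 7.750
n/ν for E = 24.86/3 = 8.287
Smallest n/ν is X → limiting reagent.
B consumed = (4/2) × 15.50 = 31.00 mol
B remaining = 46.12 − 31.00 = 15.12 mol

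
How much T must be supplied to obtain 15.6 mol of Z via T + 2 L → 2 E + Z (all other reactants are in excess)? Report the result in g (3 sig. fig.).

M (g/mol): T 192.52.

n(Z) = 15.60 mol
n(T) = (1/1) × 15.60 = 15.60 mol
mass = 15.60 × 192.52 = 3003 g

3000 g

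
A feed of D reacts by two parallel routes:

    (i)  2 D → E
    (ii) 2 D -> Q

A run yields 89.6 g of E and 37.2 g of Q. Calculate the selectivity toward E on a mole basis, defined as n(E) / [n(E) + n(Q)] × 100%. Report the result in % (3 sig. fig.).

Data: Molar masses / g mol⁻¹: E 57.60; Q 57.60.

n(E) = 89.6 / 57.60 = 1.556 mol
n(Q) = 37.2 / 57.60 = 0.6458 mol
selectivity = 1.556/(1.556+0.6458) × 100 = 70.67 %

70.7 %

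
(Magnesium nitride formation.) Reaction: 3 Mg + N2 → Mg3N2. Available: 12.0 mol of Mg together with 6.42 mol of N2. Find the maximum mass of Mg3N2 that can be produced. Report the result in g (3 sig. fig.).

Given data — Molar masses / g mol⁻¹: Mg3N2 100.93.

404 g

n(Mg) = 12.00 mol
n(N2) = 6.420 mol
n/ν → Mg: 4.000, N2: 6.420; Mg is limiting.
n(Mg3N2) = (1/3) × 12.00 = 4.000 mol
mass = 4.000 × 100.93 = 403.7 g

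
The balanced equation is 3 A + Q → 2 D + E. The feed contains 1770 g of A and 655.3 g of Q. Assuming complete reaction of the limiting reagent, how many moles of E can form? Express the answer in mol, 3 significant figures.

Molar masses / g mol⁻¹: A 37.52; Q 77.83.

n(A) = 1770 / 37.52 = 47.17 mol
n(Q) = 655.3 / 77.83 = 8.420 mol
n/ν → A: 15.72, Q: 8.420; Q is limiting.
n(E) = (1/1) × 8.420 = 8.420 mol

8.42 mol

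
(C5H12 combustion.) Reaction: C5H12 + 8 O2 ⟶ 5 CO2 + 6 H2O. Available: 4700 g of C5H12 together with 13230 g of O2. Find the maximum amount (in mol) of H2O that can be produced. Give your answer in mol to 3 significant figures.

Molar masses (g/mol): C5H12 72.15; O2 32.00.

n(C5H12) = 4700 / 72.15 = 65.14 mol
n(O2) = 13230 / 32.00 = 413.4 mol
n/ν for C5H12 = 65.14/1 = 65.14
n/ν for O2 = 413.4/8 = 51.68
Smallest n/ν is O2 → limiting reagent.
n(H2O) = (6/8) × 413.4 = 310.1 mol

310 mol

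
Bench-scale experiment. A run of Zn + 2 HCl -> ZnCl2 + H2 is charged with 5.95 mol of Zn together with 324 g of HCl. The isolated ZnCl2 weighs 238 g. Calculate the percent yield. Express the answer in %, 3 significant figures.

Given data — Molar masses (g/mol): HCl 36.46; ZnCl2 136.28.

n(Zn) = 5.950 mol
n(HCl) = 324.0 / 36.46 = 8.886 mol
n/ν → Zn: 5.950, HCl: 4.443; HCl is limiting.
theoretical n(ZnCl2) = (1/2) × 8.886 = 4.443 mol → 605.5 g
% yield = 238 / 605.5 × 100 = 39.31 %

39.3 %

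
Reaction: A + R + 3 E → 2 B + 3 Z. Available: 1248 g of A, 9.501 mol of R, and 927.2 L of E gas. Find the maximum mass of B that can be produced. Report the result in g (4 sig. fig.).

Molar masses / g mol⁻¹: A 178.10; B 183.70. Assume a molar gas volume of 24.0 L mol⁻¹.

n(A) = 1248 / 178.10 = 7.007 mol
n(R) = 9.501 mol
n(E) = 927.2 / 24.0 = 38.63 mol
n/ν for A = 7.007/1 = 7.007
n/ν for R = 9.501/1 = 9.501
n/ν for E = 38.63/3 = 12.88
Smallest n/ν is A → limiting reagent.
n(B) = (2/1) × 7.007 = 14.01 mol
mass = 14.01 × 183.70 = 2574 g

2574 g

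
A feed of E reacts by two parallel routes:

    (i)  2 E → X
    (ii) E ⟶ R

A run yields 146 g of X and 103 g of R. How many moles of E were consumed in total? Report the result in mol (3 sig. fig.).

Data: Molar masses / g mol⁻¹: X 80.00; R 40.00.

6.23 mol

n(X) = 146 / 80.00 = 1.825 mol
n(R) = 103 / 40.00 = 2.575 mol
n(E) via (i) = (2/1)×1.825 = 3.650 mol
n(E) via (ii) = (1/1)×2.575 = 2.575 mol
total n(E) = 3.650 + 2.575 = 6.225 mol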